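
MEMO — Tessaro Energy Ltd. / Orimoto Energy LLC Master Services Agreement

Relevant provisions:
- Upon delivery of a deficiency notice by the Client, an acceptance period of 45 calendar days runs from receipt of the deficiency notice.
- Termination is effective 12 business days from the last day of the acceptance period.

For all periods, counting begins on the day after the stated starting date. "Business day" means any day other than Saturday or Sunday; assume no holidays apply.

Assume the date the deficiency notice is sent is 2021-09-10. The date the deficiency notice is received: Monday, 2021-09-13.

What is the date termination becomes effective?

The last day of the acceptance period: 2021-09-13 + 45 days = 2021-10-28.
From Thursday, 2021-10-28, 12 business days (Oct 29, Nov 1, Nov 2, Nov 3, …, Nov 11, Nov 12, Nov 15, skipping weekends) brings us to Monday, 2021-11-15, which is the date termination becomes effective.

2021-11-15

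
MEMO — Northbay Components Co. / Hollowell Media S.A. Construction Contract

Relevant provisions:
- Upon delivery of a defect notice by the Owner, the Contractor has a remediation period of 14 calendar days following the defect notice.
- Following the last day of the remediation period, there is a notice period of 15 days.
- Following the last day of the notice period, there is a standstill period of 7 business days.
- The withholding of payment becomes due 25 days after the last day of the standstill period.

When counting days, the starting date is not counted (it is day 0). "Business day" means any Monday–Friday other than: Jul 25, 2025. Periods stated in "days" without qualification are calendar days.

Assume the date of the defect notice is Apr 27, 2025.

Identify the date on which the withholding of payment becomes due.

Adding 14 calendar days to Apr 27, 2025 gives May 11, 2025, which is the last day of the remediation period.
The last day of the notice period: 15 calendar days after May 11, 2025 is May 26, 2025.
The last day of the standstill period: 7 business days after Monday, May 26, 2025, skipping weekends — May 27, May 28, May 29, May 30, Jun 2, Jun 3, Jun 4 — lands on Wednesday, Jun 4, 2025.
The date on which the withholding of payment becomes due: 25 calendar days after Jun 4, 2025 is Jun 29, 2025.

Jun 29, 2025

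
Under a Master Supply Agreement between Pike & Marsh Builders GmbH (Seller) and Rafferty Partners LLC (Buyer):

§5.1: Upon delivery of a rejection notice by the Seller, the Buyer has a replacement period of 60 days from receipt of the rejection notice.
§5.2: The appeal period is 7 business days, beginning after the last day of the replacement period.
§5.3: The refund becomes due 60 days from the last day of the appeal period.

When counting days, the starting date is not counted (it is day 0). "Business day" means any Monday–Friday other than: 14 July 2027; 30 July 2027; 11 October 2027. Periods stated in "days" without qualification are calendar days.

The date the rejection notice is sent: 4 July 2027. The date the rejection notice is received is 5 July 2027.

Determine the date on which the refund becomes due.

Adding 60 calendar days to 5 July 2027 gives 3 September 2027, which is the last day of the replacement period.
The last day of the appeal period: 7 business days after Friday, 3 September 2027, skipping weekends — Sep 6, Sep 7, Sep 8, Sep 9, Sep 10, Sep 13, Sep 14 — lands on Tuesday, 14 September 2027.
The date on which the refund becomes due: 14 September 2027 + 60 days = 13 November 2027.

13 November 2027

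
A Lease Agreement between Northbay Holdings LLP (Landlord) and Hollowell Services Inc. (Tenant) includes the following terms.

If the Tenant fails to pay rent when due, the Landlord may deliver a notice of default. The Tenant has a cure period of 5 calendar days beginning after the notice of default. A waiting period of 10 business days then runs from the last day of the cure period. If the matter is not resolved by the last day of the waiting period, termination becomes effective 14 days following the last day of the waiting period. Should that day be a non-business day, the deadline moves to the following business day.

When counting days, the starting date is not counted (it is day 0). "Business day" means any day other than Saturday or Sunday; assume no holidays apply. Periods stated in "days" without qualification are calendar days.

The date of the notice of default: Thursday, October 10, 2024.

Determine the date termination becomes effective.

The last day of the cure period: October 10, 2024 + 5 days = October 15, 2024.
The last day of the waiting period: 10 business days after Tuesday, October 15, 2024, skipping weekends — Oct 16, Oct 17, Oct 18, Oct 21, Oct 22, Oct 23, Oct 24, Oct 25, Oct 28, Oct 29 — lands on Tuesday, October 29, 2024.
The date termination becomes effective: 14 calendar days after October 29, 2024 is November 12, 2024. November 12, 2024 is a Tuesday, so no roll-forward applies.

November 12, 2024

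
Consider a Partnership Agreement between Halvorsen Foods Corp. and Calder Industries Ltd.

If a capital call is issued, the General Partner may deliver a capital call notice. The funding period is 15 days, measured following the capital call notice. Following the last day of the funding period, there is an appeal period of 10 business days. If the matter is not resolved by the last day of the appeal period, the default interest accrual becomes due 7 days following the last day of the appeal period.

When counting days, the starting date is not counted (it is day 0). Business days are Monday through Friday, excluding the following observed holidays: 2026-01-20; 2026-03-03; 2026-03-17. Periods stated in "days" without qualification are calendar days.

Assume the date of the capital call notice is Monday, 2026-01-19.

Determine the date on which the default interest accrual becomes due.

2026-02-24

Adding 15 calendar days to 2026-01-19 gives 2026-02-03, which is the last day of the funding period.
The last day of the appeal period: 10 business days after Tuesday, 2026-02-03, skipping weekends — Feb 4, Feb 5, Feb 6, Feb 9, Feb 10, Feb 11, Feb 12, Feb 13, Feb 16, Feb 17 — lands on Tuesday, 2026-02-17.
Adding 7 calendar days to 2026-02-17 gives 2026-02-24, which is the date on which the default interest accrual becomes due.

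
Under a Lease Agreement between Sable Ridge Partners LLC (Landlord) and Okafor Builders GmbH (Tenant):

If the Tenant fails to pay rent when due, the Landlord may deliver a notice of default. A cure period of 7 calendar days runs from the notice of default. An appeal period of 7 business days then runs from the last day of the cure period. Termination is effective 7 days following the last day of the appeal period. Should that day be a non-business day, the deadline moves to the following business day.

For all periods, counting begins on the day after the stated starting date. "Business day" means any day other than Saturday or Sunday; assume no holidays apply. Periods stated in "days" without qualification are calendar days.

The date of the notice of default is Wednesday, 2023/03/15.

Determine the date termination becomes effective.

Adding 7 calendar days to 2023/03/15 gives 2023/03/22, which is the last day of the cure period.
The last day of the appeal period: 7 business days after Wednesday, 2023/03/22, skipping weekends — Mar 23, Mar 24, Mar 27, Mar 28, Mar 29, Mar 30, Mar 31 — lands on Friday, 2023/03/31.
Adding 7 calendar days to 2023/03/31 gives 2023/04/07, which is the date termination becomes effective. 2023/04/07 is a Friday, so no roll-forward applies.

2023/04/07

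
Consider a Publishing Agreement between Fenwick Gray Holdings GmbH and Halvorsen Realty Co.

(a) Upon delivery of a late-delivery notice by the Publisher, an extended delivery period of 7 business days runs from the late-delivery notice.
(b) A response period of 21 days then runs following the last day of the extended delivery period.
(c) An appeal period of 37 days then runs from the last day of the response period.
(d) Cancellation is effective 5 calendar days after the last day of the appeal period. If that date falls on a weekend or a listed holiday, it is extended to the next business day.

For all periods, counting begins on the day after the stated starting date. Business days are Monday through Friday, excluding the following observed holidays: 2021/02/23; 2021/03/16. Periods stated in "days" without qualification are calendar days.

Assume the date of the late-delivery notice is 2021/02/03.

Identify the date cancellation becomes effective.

2021/04/16

The last day of the extended delivery period: 7 business days after Wednesday, 2021/02/03, skipping weekends — Feb 4, Feb 5, Feb 8, Feb 9, Feb 10, Feb 11, Feb 12 — lands on Friday, 2021/02/12.
Adding 21 calendar days to 2021/02/12 gives 2021/03/05, which is the last day of the response period.
Adding 37 calendar days to 2021/03/05 gives 2021/04/11, which is the last day of the appeal period.
The date cancellation becomes effective: 2021/04/11 + 5 days = 2021/04/16. 2021/04/16 is a Friday and is not a listed holiday, so no roll-forward applies.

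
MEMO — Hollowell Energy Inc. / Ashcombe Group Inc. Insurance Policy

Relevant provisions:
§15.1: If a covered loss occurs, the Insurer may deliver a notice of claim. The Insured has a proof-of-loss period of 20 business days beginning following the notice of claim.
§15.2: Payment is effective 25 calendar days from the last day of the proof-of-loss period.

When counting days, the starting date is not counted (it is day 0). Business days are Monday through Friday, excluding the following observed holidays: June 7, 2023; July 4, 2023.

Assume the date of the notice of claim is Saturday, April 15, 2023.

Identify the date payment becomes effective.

The last day of the proof-of-loss period: 20 business days after Saturday, April 15, 2023, skipping weekends — Apr 17, Apr 18, Apr 19, Apr 20, …, May 10, May 11, May 12 — lands on Friday, May 12, 2023.
Adding 25 calendar days to May 12, 2023 gives June 6, 2023, which is the date payment becomes effective.

June 6, 2023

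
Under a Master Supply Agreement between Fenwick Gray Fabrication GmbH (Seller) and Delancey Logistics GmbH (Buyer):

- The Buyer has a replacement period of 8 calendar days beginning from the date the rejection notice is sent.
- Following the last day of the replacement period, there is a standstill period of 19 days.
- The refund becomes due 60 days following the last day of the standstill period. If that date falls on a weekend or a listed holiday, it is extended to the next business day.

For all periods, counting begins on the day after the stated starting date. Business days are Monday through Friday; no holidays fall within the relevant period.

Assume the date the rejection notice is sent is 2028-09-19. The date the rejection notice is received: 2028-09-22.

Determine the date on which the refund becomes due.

2028-12-15

The last day of the replacement period: 8 calendar days after 2028-09-19 is 2028-09-27.
The last day of the standstill period: 19 calendar days after 2028-09-27 is 2028-10-16.
The date on which the refund becomes due: 60 calendar days after 2028-10-16 is 2028-12-15. 2028-12-15 is a Friday, so no roll-forward applies.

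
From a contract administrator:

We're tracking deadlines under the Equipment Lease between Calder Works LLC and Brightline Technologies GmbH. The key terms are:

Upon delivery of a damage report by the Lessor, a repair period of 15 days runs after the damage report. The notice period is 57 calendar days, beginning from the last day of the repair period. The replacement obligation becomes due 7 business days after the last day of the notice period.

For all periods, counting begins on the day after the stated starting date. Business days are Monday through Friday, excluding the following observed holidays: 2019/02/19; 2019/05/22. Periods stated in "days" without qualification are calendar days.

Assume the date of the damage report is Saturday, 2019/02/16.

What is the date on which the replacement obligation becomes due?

2019/05/08

Adding 15 calendar days to 2019/02/16 gives 2019/03/03, which is the last day of the repair period.
The last day of the notice period: 2019/03/03 + 57 days = 2019/04/29.
The date on which the replacement obligation becomes due: counting 7 business days from Monday, 2019/04/29 (Apr 30, May 1, May 2, May 3, May 6, May 7, May 8, skipping weekends) reaches Wednesday, 2019/05/08.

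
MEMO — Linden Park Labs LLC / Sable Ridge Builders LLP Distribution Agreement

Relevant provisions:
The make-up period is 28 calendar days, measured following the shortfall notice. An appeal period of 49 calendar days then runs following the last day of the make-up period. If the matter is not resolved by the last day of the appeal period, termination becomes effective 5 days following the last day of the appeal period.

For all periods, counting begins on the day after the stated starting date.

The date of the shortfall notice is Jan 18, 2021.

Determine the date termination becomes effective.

Apr 10, 2021

The last day of the make-up period: 28 calendar days after Jan 18, 2021 is Feb 15, 2021.
Adding 49 calendar days to Feb 15, 2021 gives Apr 5, 2021, which is the last day of the appeal period.
The date termination becomes effective: Apr 5, 2021 + 5 days = Apr 10, 2021.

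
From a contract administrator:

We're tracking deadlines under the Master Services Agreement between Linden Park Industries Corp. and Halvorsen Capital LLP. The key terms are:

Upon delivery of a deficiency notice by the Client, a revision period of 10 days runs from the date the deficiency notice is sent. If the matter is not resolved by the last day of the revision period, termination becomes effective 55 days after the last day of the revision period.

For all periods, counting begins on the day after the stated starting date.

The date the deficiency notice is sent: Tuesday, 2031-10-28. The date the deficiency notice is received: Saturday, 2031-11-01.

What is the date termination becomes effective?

2032-01-01

The last day of the revision period: 2031-10-28 + 10 days = 2031-11-07.
The date termination becomes effective: 55 calendar days after 2031-11-07 is 2032-01-01.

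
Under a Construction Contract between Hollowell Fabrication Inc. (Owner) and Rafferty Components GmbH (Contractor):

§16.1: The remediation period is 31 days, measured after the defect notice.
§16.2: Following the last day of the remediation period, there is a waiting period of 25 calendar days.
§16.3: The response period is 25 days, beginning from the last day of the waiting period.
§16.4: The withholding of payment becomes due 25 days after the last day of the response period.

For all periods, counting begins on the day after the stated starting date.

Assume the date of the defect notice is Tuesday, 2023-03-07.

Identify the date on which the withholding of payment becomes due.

2023-06-21

Adding 31 calendar days to 2023-03-07 gives 2023-04-07, which is the last day of the remediation period.
The last day of the waiting period: 25 calendar days after 2023-04-07 is 2023-05-02.
The last day of the response period: 2023-05-02 + 25 days = 2023-05-27.
Adding 25 calendar days to 2023-05-27 gives 2023-06-21, which is the date on which the withholding of payment becomes due.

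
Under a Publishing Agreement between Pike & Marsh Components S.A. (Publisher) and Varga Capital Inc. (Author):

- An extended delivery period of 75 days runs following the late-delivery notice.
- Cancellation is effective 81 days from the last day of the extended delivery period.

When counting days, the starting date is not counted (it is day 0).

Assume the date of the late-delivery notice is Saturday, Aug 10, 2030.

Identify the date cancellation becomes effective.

The last day of the extended delivery period: 75 calendar days after Aug 10, 2030 is Oct 24, 2030.
The date cancellation becomes effective: 81 calendar days after Oct 24, 2030 is Jan 13, 2031.

Jan 13, 2031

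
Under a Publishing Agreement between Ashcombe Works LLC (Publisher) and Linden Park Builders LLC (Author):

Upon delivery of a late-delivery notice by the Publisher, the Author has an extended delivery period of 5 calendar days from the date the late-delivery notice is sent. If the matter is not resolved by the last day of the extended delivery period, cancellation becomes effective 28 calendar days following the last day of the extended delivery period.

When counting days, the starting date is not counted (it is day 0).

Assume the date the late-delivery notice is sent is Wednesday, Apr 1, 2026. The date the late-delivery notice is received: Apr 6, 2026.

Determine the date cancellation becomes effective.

The last day of the extended delivery period: Apr 1, 2026 + 5 days = Apr 6, 2026.
The date cancellation becomes effective: 28 calendar days after Apr 6, 2026 is May 4, 2026.

May 4, 2026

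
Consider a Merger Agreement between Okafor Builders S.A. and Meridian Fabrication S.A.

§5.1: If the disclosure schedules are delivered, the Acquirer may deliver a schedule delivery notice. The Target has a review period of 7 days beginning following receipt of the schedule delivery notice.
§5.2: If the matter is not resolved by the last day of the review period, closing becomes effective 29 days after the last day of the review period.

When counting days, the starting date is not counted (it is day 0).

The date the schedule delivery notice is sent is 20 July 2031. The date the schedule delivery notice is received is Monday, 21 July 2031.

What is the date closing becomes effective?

26 August 2031

The last day of the review period: 21 July 2031 + 7 days = 28 July 2031.
The date closing becomes effective: 28 July 2031 + 29 days = 26 August 2031.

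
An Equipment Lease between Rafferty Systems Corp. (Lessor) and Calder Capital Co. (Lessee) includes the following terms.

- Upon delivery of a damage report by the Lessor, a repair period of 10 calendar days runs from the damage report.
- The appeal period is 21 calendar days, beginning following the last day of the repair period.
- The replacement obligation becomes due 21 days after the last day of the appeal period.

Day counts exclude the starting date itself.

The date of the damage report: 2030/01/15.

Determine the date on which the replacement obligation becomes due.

Adding 10 calendar days to 2030/01/15 gives 2030/01/25, which is the last day of the repair period.
The last day of the appeal period: 21 calendar days after 2030/01/25 is 2030/02/15.
The date on which the replacement obligation becomes due: 21 calendar days after 2030/02/15 is 2030/03/08.

2030/03/08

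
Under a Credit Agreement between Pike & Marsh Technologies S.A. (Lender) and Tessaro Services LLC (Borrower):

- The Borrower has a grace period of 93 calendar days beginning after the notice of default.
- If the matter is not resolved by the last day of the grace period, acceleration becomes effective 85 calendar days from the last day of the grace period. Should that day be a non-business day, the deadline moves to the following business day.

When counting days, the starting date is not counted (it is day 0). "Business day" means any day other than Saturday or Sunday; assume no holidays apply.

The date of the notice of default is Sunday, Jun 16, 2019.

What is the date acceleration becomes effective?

Dec 11, 2019

The last day of the grace period: Jun 16, 2019 + 93 days = Sep 17, 2019.
The date acceleration becomes effective: Sep 17, 2019 + 85 days = Dec 11, 2019. Dec 11, 2019 is a Wednesday, so no roll-forward applies.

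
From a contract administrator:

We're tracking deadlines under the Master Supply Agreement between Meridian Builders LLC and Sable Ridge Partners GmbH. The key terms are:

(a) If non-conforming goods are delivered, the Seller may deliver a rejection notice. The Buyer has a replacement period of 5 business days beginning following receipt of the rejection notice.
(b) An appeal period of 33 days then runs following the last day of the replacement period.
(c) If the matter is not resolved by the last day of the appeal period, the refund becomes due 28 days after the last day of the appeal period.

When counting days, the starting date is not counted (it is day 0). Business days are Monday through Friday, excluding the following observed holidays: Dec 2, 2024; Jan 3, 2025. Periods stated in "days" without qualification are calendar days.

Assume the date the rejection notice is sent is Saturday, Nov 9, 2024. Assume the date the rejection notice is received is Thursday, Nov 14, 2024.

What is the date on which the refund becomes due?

The last day of the replacement period: counting 5 business days from Thursday, Nov 14, 2024 (Nov 15, Nov 18, Nov 19, Nov 20, Nov 21, skipping weekends) reaches Thursday, Nov 21, 2024.
The last day of the appeal period: 33 calendar days after Nov 21, 2024 is Dec 24, 2024.
Adding 28 calendar days to Dec 24, 2024 gives Jan 21, 2025, which is the date on which the refund becomes due.

Jan 21, 2025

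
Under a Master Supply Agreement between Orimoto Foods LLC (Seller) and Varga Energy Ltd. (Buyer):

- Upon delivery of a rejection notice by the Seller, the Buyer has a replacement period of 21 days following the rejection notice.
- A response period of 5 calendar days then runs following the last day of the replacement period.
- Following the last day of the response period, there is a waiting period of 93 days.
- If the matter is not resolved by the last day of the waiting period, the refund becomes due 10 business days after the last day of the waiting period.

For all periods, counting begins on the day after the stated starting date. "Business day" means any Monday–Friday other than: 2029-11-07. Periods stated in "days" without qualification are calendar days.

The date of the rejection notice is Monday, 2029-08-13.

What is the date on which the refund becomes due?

The last day of the replacement period: 2029-08-13 + 21 days = 2029-09-03.
The last day of the response period: 2029-09-03 + 5 days = 2029-09-08.
Adding 93 calendar days to 2029-09-08 gives 2029-12-10, which is the last day of the waiting period.
The date on which the refund becomes due: counting 10 business days from Monday, 2029-12-10 (Dec 11, Dec 12, Dec 13, Dec 14, Dec 17, Dec 18, Dec 19, Dec 20, Dec 21, Dec 24, skipping weekends) reaches Monday, 2029-12-24.

2029-12-24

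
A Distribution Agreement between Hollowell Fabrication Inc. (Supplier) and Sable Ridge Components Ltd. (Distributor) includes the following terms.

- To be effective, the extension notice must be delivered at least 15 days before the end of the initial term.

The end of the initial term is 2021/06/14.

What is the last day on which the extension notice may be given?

2021/06/14 minus 15 days is 2021/05/30.

2021/05/30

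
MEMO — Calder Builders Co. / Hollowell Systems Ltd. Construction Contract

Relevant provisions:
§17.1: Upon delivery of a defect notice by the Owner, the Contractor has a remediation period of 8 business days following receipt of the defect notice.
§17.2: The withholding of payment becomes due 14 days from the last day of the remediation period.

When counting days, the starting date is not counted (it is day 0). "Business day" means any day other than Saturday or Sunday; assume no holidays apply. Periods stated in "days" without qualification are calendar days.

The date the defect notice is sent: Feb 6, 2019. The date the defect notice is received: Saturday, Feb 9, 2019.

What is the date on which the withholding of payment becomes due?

Mar 6, 2019

The last day of the remediation period: counting 8 business days from Saturday, Feb 9, 2019 (Feb 11, Feb 12, Feb 13, Feb 14, Feb 15, Feb 18, Feb 19, Feb 20, skipping weekends) reaches Wednesday, Feb 20, 2019.
Adding 14 calendar days to Feb 20, 2019 gives Mar 6, 2019, which is the date on which the withholding of payment becomes due.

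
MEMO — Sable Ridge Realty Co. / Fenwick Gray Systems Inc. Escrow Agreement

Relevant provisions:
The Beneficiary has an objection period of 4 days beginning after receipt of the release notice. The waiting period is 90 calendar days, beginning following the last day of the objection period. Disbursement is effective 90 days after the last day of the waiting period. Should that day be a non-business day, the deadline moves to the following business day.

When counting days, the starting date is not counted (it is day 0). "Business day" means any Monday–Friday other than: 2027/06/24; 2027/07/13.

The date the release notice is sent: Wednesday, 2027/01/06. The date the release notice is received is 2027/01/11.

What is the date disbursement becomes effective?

The last day of the objection period: 4 calendar days after 2027/01/11 is 2027/01/15.
The last day of the waiting period: 90 calendar days after 2027/01/15 is 2027/04/15.
The date disbursement becomes effective: 2027/04/15 + 90 days = 2027/07/14. 2027/07/14 is a Wednesday and is not a listed holiday, so no roll-forward applies.

2027/07/14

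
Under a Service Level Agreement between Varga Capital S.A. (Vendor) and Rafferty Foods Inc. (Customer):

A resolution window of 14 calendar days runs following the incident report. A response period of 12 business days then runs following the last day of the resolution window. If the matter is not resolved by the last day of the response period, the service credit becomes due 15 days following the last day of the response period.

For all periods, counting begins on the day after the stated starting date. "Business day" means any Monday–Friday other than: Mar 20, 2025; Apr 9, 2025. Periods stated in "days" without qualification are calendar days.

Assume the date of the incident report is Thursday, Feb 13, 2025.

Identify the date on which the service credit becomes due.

Apr 1, 2025

The last day of the resolution window: 14 calendar days after Feb 13, 2025 is Feb 27, 2025.
From Thursday, Feb 27, 2025, 12 business days (Feb 28, Mar 3, Mar 4, Mar 5, …, Mar 13, Mar 14, Mar 17, skipping weekends) brings us to Monday, Mar 17, 2025, which is the last day of the response period.
Adding 15 calendar days to Mar 17, 2025 gives Apr 1, 2025, which is the date on which the service credit becomes due.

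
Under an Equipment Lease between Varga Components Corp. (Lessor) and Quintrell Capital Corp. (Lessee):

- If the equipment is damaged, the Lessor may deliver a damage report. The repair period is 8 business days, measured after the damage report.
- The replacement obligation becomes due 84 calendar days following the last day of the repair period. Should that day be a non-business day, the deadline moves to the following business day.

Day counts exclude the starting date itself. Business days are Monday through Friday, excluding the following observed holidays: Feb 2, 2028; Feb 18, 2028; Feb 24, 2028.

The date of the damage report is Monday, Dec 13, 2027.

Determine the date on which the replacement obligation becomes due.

The last day of the repair period: counting 8 business days from Monday, Dec 13, 2027 (Dec 14, Dec 15, Dec 16, Dec 17, Dec 20, Dec 21, Dec 22, Dec 23, skipping weekends) reaches Thursday, Dec 23, 2027.
Adding 84 calendar days to Dec 23, 2027 gives Mar 16, 2028, which is the date on which the replacement obligation becomes due. Mar 16, 2028 is a Thursday and is not a listed holiday, so no roll-forward applies.

Mar 16, 2028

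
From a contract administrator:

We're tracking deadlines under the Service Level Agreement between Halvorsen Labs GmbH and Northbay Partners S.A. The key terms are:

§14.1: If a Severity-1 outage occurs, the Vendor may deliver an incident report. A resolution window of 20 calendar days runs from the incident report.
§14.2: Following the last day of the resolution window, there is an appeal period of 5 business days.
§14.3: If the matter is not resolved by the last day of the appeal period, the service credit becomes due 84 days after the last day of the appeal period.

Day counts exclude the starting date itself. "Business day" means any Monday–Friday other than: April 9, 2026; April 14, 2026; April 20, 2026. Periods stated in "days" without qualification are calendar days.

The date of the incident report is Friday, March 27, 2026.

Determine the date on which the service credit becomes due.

July 17, 2026

Adding 20 calendar days to March 27, 2026 gives April 16, 2026, which is the last day of the resolution window.
The last day of the appeal period: counting 5 business days from Thursday, April 16, 2026 (Apr 17, Apr 21, Apr 22, Apr 23, Apr 24, skipping weekends and the listed holiday on Apr 20) reaches Friday, April 24, 2026.
The date on which the service credit becomes due: 84 calendar days after April 24, 2026 is July 17, 2026.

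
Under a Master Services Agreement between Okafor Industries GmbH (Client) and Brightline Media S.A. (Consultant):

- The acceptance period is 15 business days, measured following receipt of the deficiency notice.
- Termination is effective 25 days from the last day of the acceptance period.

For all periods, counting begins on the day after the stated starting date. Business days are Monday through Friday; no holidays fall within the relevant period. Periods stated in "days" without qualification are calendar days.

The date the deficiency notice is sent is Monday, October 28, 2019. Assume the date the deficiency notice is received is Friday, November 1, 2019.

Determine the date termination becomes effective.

From Friday, November 1, 2019, 15 business days (Nov 4, Nov 5, Nov 6, Nov 7, …, Nov 20, Nov 21, Nov 22, skipping weekends) brings us to Friday, November 22, 2019, which is the last day of the acceptance period.
Adding 25 calendar days to November 22, 2019 gives December 17, 2019, which is the date termination becomes effective.

December 17, 2019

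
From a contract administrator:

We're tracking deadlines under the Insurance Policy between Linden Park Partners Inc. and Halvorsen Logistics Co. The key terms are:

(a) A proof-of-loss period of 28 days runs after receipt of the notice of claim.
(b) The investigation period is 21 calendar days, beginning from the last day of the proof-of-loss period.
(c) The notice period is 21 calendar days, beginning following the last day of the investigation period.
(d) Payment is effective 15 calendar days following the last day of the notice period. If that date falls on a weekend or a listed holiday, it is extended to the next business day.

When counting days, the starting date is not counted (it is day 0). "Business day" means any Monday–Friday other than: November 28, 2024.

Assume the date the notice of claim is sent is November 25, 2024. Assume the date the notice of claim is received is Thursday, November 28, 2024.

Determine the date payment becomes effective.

February 21, 2025

Adding 28 calendar days to November 28, 2024 gives December 26, 2024, which is the last day of the proof-of-loss period.
Adding 21 calendar days to December 26, 2024 gives January 16, 2025, which is the last day of the investigation period.
The last day of the notice period: January 16, 2025 + 21 days = February 6, 2025.
The date payment becomes effective: 15 calendar days after February 6, 2025 is February 21, 2025. February 21, 2025 is a Friday and is not a listed holiday, so no roll-forward applies.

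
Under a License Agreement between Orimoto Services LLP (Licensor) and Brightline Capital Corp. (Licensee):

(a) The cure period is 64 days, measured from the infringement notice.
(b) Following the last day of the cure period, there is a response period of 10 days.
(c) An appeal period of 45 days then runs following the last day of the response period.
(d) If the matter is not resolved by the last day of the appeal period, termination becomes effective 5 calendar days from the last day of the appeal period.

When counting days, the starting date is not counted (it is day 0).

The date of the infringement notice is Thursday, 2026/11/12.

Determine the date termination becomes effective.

2027/03/16

The last day of the cure period: 64 calendar days after 2026/11/12 is 2027/01/15.
Adding 10 calendar days to 2027/01/15 gives 2027/01/25, which is the last day of the response period.
Adding 45 calendar days to 2027/01/25 gives 2027/03/11, which is the last day of the appeal period.
The date termination becomes effective: 2027/03/11 + 5 days = 2027/03/16.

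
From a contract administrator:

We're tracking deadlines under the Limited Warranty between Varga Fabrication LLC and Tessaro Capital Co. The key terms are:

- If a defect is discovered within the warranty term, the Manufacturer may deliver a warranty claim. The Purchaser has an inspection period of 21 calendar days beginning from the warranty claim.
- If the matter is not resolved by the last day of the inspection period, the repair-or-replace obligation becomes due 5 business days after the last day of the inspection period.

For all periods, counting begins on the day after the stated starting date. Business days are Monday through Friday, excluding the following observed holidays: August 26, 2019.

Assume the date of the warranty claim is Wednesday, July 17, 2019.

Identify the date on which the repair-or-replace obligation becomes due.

August 14, 2019

The last day of the inspection period: July 17, 2019 + 21 days = August 7, 2019.
The date on which the repair-or-replace obligation becomes due: 5 business days after Wednesday, August 7, 2019, skipping weekends — Aug 8, Aug 9, Aug 12, Aug 13, Aug 14 — lands on Wednesday, August 14, 2019.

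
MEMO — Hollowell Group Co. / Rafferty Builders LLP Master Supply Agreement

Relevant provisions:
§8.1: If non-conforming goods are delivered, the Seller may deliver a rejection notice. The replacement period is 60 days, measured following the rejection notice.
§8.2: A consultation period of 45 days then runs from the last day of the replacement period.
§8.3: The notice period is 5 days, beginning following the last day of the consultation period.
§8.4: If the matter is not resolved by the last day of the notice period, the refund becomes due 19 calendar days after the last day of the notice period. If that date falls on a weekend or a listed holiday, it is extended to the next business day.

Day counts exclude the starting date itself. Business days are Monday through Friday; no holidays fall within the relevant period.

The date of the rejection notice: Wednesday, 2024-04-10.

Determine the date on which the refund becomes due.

2024-08-19

The last day of the replacement period: 60 calendar days after 2024-04-10 is 2024-06-09.
Adding 45 calendar days to 2024-06-09 gives 2024-07-24, which is the last day of the consultation period.
Adding 5 calendar days to 2024-07-24 gives 2024-07-29, which is the last day of the notice period.
The date on which the refund becomes due: 2024-07-29 + 19 days = 2024-08-17. That falls on a Saturday, so it rolls to the next business day, Monday, 2024-08-19.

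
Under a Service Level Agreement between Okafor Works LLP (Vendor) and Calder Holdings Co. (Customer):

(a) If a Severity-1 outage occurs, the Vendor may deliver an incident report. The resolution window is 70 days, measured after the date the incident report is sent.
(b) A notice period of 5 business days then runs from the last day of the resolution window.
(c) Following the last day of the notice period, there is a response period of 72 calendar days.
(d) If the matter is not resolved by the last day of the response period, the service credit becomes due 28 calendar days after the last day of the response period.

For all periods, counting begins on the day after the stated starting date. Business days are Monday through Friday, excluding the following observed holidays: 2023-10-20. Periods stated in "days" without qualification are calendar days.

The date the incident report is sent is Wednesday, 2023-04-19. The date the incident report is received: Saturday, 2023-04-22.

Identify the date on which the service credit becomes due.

2023-10-13

Adding 70 calendar days to 2023-04-19 gives 2023-06-28, which is the last day of the resolution window.
The last day of the notice period: 5 business days after Wednesday, 2023-06-28, skipping weekends — Jun 29, Jun 30, Jul 3, Jul 4, Jul 5 — lands on Wednesday, 2023-07-05.
The last day of the response period: 2023-07-05 + 72 days = 2023-09-15.
The date on which the service credit becomes due: 28 calendar days after 2023-09-15 is 2023-10-13.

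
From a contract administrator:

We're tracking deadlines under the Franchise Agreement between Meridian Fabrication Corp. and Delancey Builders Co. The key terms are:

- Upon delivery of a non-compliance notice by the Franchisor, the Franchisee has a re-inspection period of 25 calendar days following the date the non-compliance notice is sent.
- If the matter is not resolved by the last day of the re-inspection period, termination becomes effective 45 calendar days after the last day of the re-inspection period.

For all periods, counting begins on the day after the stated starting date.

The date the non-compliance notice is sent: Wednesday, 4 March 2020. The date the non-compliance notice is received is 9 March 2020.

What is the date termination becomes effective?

Adding 25 calendar days to 4 March 2020 gives 29 March 2020, which is the last day of the re-inspection period.
The date termination becomes effective: 45 calendar days after 29 March 2020 is 13 May 2020.

13 May 2020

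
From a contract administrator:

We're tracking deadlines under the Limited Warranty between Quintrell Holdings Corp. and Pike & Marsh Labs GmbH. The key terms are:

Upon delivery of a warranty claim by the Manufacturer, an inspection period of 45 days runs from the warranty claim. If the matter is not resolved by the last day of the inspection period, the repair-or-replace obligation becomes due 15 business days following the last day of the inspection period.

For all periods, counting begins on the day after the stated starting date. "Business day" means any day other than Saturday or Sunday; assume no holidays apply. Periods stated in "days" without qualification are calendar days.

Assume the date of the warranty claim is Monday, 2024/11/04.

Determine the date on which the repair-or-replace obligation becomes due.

2025/01/09

The last day of the inspection period: 2024/11/04 + 45 days = 2024/12/19.
The date on which the repair-or-replace obligation becomes due: counting 15 business days from Thursday, 2024/12/19 (Dec 20, Dec 23, Dec 24, Dec 25, …, Jan 7, Jan 8, Jan 9, skipping weekends) reaches Thursday, 2025/01/09.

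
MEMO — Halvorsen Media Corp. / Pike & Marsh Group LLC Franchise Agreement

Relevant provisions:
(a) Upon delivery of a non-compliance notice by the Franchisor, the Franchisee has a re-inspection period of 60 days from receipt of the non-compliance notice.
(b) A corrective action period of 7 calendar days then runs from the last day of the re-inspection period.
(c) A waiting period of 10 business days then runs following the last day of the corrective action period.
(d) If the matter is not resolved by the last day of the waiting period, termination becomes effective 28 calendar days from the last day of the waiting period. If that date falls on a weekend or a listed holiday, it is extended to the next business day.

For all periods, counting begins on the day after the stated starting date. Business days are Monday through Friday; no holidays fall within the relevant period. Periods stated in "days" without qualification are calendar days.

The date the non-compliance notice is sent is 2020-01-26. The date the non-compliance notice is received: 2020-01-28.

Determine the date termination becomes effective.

2020-05-15

The last day of the re-inspection period: 60 calendar days after 2020-01-28 is 2020-03-28.
The last day of the corrective action period: 7 calendar days after 2020-03-28 is 2020-04-04.
From Saturday, 2020-04-04, 10 business days (Apr 6, Apr 7, Apr 8, Apr 9, Apr 10, Apr 13, Apr 14, Apr 15, Apr 16, Apr 17, skipping weekends) brings us to Friday, 2020-04-17, which is the last day of the waiting period.
The date termination becomes effective: 2020-04-17 + 28 days = 2020-05-15. 2020-05-15 is a Friday, so no roll-forward applies.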